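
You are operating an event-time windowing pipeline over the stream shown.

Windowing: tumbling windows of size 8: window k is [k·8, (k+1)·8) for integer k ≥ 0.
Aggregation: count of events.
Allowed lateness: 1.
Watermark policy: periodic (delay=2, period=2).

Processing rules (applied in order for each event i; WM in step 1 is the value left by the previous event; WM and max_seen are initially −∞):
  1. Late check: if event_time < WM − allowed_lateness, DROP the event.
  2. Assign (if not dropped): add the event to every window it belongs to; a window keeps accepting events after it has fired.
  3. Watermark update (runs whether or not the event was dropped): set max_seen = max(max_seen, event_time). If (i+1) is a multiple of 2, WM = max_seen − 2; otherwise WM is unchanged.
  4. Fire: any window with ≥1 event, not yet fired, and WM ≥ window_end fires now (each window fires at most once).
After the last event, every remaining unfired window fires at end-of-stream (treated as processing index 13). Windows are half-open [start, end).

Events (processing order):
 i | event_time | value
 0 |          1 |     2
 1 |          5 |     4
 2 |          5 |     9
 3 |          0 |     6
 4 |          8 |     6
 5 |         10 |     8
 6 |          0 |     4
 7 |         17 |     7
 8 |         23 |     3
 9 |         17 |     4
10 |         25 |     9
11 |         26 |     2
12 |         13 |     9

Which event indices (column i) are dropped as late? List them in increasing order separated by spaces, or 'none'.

i=0 t=1 v=2: → [0,8); WM=−∞
i=1 t=5 v=4: → [0,8); WM=3
i=2 t=5 v=9: → [0,8); WM=3
i=3 t=0 v=6: DROP (t<3-1); WM=3
i=4 t=8 v=6: → [8,16); WM=3
i=5 t=10 v=8: → [8,16); WM=8; [0,8) fires=3
i=6 t=0 v=4: DROP (t<8-1); WM=8
i=7 t=17 v=7: → [16,24); WM=15
i=8 t=23 v=3: → [16,24); WM=15
i=9 t=17 v=4: → [16,24); WM=21; [8,16) fires=2
i=10 t=25 v=9: → [24,32); WM=21
i=11 t=26 v=2: → [24,32); WM=24; [16,24) fires=3
i=12 t=13 v=9: DROP (t<24-1); WM=24

3 6 12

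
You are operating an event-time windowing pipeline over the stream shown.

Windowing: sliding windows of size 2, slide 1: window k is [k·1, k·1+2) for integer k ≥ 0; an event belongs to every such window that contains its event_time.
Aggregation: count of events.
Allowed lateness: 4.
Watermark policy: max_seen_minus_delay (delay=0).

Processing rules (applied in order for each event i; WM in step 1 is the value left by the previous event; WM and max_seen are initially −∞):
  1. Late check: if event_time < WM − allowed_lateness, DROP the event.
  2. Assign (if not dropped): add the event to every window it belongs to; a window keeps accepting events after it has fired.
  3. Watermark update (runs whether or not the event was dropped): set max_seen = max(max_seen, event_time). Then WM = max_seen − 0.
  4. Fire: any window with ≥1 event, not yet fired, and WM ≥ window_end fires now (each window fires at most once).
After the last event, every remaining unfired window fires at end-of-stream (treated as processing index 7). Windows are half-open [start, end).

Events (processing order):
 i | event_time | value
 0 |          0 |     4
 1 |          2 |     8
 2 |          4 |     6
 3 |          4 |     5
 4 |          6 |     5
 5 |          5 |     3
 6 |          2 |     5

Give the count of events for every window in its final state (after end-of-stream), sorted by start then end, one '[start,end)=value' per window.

[0,2)=1 [1,3)=2 [2,4)=2 [3,5)=2 [4,6)=3 [5,7)=2 [6,8)=1

i=0 t=0 v=4: → [0,2); WM=0
i=1 t=2 v=8: → [2,4),[1,3); WM=2; [0,2) fires=1
i=2 t=4 v=6: → [4,6),[3,5); WM=4; [1,3) fires=1 [2,4) fires=1
i=3 t=4 v=5: → [4,6),[3,5); WM=4
i=4 t=6 v=5: → [6,8),[5,7); WM=6; [3,5) fires=2 [4,6) fires=2
i=5 t=5 v=3: → [5,7),[4,6); WM=6
i=6 t=2 v=5: → [2,4),[1,3); WM=6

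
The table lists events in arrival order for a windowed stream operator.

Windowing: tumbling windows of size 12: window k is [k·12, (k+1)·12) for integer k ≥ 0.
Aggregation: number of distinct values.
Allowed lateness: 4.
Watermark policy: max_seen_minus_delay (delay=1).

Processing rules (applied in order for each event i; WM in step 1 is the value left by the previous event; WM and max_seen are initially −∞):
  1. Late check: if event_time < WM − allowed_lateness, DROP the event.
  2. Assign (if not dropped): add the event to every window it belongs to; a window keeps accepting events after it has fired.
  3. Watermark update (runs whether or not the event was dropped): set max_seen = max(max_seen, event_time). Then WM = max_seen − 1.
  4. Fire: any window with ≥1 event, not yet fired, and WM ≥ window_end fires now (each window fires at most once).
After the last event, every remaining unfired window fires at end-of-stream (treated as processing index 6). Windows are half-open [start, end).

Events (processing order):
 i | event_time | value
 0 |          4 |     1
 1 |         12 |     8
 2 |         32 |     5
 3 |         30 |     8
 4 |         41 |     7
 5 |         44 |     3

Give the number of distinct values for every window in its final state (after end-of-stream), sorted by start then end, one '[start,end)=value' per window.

i=0 t=4 v=1: → [0,12); WM=3
i=1 t=12 v=8: → [12,24); WM=11
i=2 t=32 v=5: → [24,36); WM=31; [0,12) fires=1 [12,24) fires=1
i=3 t=30 v=8: → [24,36); WM=31
i=4 t=41 v=7: → [36,48); WM=40; [24,36) fires=2
i=5 t=44 v=3: → [36,48); WM=43

[0,12)=1 [12,24)=1 [24,36)=2 [36,48)=2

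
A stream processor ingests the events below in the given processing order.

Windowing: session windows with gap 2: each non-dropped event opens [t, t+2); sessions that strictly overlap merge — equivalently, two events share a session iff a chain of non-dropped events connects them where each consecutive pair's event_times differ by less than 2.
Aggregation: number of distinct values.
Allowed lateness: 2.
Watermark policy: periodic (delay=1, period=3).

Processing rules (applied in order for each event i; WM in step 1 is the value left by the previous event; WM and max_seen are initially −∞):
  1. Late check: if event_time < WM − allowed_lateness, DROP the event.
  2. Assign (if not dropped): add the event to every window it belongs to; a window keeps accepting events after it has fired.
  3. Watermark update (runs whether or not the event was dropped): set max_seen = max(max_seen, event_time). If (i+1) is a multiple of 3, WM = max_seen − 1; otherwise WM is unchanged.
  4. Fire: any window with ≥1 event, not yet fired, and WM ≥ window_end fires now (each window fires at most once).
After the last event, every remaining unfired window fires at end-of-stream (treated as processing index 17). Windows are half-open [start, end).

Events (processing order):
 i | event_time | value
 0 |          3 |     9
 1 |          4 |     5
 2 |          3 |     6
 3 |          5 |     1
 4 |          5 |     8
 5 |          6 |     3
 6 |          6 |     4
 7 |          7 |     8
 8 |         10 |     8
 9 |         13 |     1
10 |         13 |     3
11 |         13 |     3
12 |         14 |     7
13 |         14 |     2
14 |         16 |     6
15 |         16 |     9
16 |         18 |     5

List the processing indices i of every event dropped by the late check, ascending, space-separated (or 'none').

none

i=0 t=3 v=9: → [3,5); WM=−∞
i=1 t=4 v=5: → [3,6); WM=−∞
i=2 t=3 v=6: → [3,6); WM=3
i=3 t=5 v=1: → [3,7); WM=3
i=4 t=5 v=8: → [3,7); WM=3
i=5 t=6 v=3: → [3,8); WM=5
i=6 t=6 v=4: → [3,8); WM=5
i=7 t=7 v=8: → [3,9); WM=5
i=8 t=10 v=8: → [10,12); WM=9
i=9 t=13 v=1: → [13,15); WM=9
i=10 t=13 v=3: → [13,15); WM=9
i=11 t=13 v=3: → [13,15); WM=12
i=12 t=14 v=7: → [13,16); WM=12
i=13 t=14 v=2: → [13,16); WM=12
i=14 t=16 v=6: → [16,18); WM=15
i=15 t=16 v=9: → [16,18); WM=15
i=16 t=18 v=5: → [18,20); WM=15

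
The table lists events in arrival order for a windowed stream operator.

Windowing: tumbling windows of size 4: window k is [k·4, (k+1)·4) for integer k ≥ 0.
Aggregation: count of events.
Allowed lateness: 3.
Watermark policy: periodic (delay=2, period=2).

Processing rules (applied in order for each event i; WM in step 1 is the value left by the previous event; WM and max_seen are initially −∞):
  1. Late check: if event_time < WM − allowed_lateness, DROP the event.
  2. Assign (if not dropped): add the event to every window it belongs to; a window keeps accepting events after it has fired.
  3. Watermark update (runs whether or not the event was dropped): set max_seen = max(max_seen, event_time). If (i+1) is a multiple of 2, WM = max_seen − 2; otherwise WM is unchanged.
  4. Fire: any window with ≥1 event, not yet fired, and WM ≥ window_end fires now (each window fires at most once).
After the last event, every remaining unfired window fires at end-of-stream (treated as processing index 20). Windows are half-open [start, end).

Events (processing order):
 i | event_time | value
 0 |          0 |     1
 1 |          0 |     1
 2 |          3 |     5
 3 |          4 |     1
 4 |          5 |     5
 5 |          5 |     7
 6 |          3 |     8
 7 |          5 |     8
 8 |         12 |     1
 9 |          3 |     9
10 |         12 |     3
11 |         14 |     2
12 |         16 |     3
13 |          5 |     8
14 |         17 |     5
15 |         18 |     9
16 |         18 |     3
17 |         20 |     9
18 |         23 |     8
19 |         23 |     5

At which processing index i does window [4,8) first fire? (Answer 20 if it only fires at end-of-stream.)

9

i=0 t=0 v=1: → [0,4); WM=−∞
i=1 t=0 v=1: → [0,4); WM=-2
i=2 t=3 v=5: → [0,4); WM=-2
i=3 t=4 v=1: → [4,8); WM=2
i=4 t=5 v=5: → [4,8); WM=2
i=5 t=5 v=7: → [4,8); WM=3
i=6 t=3 v=8: → [0,4); WM=3
i=7 t=5 v=8: → [4,8); WM=3
i=8 t=12 v=1: → [12,16); WM=3
i=9 t=3 v=9: → [0,4); WM=10; [0,4) fires=5 [4,8) fires=4
i=10 t=12 v=3: → [12,16); WM=10
i=11 t=14 v=2: → [12,16); WM=12
i=12 t=16 v=3: → [16,20); WM=12
i=13 t=5 v=8: DROP (t<12-3); WM=14
i=14 t=17 v=5: → [16,20); WM=14
i=15 t=18 v=9: → [16,20); WM=16; [12,16) fires=3
i=16 t=18 v=3: → [16,20); WM=16
i=17 t=20 v=9: → [20,24); WM=18
i=18 t=23 v=8: → [20,24); WM=18
i=19 t=23 v=5: → [20,24); WM=21; [16,20) fires=4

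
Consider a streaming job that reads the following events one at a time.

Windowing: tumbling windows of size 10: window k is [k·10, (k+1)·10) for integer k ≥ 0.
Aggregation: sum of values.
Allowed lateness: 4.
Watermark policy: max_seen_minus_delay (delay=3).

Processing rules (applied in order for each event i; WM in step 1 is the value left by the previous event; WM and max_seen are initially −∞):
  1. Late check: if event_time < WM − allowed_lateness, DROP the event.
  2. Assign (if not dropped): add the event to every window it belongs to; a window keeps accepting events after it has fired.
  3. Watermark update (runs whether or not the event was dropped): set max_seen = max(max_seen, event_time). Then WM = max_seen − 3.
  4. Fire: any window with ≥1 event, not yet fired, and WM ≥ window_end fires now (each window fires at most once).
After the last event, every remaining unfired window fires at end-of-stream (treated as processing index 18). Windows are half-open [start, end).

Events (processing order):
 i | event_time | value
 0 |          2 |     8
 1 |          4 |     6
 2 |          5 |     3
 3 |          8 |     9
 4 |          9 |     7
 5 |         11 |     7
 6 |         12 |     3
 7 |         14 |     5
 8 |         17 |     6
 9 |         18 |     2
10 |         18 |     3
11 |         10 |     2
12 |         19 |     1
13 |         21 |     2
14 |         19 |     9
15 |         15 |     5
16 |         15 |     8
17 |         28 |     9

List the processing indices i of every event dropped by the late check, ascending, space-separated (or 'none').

11

i=0 t=2 v=8: → [0,10); WM=-1
i=1 t=4 v=6: → [0,10); WM=1
i=2 t=5 v=3: → [0,10); WM=2
i=3 t=8 v=9: → [0,10); WM=5
i=4 t=9 v=7: → [0,10); WM=6
i=5 t=11 v=7: → [10,20); WM=8
i=6 t=12 v=3: → [10,20); WM=9
i=7 t=14 v=5: → [10,20); WM=11; [0,10) fires=33
i=8 t=17 v=6: → [10,20); WM=14
i=9 t=18 v=2: → [10,20); WM=15
i=10 t=18 v=3: → [10,20); WM=15
i=11 t=10 v=2: DROP (t<15-4); WM=15
i=12 t=19 v=1: → [10,20); WM=16
i=13 t=21 v=2: → [20,30); WM=18
i=14 t=19 v=9: → [10,20); WM=18
i=15 t=15 v=5: → [10,20); WM=18
i=16 t=15 v=8: → [10,20); WM=18
i=17 t=28 v=9: → [20,30); WM=25; [10,20) fires=49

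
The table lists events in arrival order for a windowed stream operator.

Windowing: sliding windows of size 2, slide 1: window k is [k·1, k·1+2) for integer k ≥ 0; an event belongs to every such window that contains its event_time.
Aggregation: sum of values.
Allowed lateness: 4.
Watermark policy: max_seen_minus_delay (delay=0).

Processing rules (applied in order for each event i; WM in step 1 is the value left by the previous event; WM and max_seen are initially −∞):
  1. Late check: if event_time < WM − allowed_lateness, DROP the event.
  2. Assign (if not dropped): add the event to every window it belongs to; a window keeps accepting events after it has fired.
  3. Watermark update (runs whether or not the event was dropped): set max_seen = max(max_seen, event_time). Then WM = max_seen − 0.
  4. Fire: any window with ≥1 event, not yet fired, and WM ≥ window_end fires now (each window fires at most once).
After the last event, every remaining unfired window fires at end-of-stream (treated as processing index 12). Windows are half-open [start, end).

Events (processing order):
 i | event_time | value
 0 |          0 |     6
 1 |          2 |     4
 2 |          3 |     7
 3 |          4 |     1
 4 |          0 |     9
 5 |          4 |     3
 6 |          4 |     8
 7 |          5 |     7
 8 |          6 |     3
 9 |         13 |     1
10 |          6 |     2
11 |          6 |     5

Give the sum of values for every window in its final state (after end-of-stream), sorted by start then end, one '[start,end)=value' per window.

[0,2)=15 [1,3)=4 [2,4)=11 [3,5)=19 [4,6)=19 [5,7)=10 [6,8)=3 [12,14)=1 [13,15)=1

i=0 t=0 v=6: → [0,2); WM=0
i=1 t=2 v=4: → [2,4),[1,3); WM=2; [0,2) fires=6
i=2 t=3 v=7: → [3,5),[2,4); WM=3; [1,3) fires=4
i=3 t=4 v=1: → [4,6),[3,5); WM=4; [2,4) fires=11
i=4 t=0 v=9: → [0,2); WM=4
i=5 t=4 v=3: → [4,6),[3,5); WM=4
i=6 t=4 v=8: → [4,6),[3,5); WM=4
i=7 t=5 v=7: → [5,7),[4,6); WM=5; [3,5) fires=19
i=8 t=6 v=3: → [6,8),[5,7); WM=6; [4,6) fires=19
i=9 t=13 v=1: → [13,15),[12,14); WM=13; [5,7) fires=10 [6,8) fires=3
i=10 t=6 v=2: DROP (t<13-4); WM=13
i=11 t=6 v=5: DROP (t<13-4); WM=13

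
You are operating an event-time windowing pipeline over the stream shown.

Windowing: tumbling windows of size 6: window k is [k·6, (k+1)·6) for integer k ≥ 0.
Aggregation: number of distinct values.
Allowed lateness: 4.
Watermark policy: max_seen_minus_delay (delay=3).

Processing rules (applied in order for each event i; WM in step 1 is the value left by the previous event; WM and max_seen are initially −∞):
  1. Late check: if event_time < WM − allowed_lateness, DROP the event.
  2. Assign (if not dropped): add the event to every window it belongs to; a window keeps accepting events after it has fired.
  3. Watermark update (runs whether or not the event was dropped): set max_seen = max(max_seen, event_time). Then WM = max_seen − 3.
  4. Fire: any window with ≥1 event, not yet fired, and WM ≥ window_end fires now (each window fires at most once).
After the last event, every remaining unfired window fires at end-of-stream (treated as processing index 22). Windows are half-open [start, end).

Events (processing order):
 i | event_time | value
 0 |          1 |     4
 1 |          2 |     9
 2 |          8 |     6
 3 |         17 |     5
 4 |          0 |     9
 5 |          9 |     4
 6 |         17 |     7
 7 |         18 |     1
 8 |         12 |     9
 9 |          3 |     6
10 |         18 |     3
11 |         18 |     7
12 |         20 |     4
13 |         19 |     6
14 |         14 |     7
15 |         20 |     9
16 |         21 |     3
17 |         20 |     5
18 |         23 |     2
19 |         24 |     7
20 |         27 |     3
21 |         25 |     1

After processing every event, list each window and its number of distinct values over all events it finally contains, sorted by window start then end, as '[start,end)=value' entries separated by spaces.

i=0 t=1 v=4: → [0,6); WM=-2
i=1 t=2 v=9: → [0,6); WM=-1
i=2 t=8 v=6: → [6,12); WM=5
i=3 t=17 v=5: → [12,18); WM=14; [0,6) fires=2 [6,12) fires=1
i=4 t=0 v=9: DROP (t<14-4); WM=14
i=5 t=9 v=4: DROP (t<14-4); WM=14
i=6 t=17 v=7: → [12,18); WM=14
i=7 t=18 v=1: → [18,24); WM=15
i=8 t=12 v=9: → [12,18); WM=15
i=9 t=3 v=6: DROP (t<15-4); WM=15
i=10 t=18 v=3: → [18,24); WM=15
i=11 t=18 v=7: → [18,24); WM=15
i=12 t=20 v=4: → [18,24); WM=17
i=13 t=19 v=6: → [18,24); WM=17
i=14 t=14 v=7: → [12,18); WM=17
i=15 t=20 v=9: → [18,24); WM=17
i=16 t=21 v=3: → [18,24); WM=18; [12,18) fires=3
i=17 t=20 v=5: → [18,24); WM=18
i=18 t=23 v=2: → [18,24); WM=20
i=19 t=24 v=7: → [24,30); WM=21
i=20 t=27 v=3: → [24,30); WM=24; [18,24) fires=8
i=21 t=25 v=1: → [24,30); WM=24

[0,6)=2 [6,12)=1 [12,18)=3 [18,24)=8 [24,30)=3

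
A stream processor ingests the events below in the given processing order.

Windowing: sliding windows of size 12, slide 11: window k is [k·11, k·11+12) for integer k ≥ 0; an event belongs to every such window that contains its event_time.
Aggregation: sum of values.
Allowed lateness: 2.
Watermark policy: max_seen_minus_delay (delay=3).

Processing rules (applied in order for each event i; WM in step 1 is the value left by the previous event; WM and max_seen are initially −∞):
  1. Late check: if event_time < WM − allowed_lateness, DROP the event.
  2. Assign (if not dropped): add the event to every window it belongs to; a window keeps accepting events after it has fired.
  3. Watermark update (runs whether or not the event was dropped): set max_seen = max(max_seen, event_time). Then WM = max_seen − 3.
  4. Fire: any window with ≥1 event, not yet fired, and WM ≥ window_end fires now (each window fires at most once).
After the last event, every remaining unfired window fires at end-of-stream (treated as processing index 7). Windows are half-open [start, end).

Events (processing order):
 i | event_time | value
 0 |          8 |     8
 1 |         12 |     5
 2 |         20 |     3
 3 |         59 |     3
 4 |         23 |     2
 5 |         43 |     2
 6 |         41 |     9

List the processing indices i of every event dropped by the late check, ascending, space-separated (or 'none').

i=0 t=8 v=8: → [0,12); WM=5
i=1 t=12 v=5: → [11,23); WM=9
i=2 t=20 v=3: → [11,23); WM=17; [0,12) fires=8
i=3 t=59 v=3: → [55,67); WM=56; [11,23) fires=8
i=4 t=23 v=2: DROP (t<56-2); WM=56
i=5 t=43 v=2: DROP (t<56-2); WM=56
i=6 t=41 v=9: DROP (t<56-2); WM=56

4 5 6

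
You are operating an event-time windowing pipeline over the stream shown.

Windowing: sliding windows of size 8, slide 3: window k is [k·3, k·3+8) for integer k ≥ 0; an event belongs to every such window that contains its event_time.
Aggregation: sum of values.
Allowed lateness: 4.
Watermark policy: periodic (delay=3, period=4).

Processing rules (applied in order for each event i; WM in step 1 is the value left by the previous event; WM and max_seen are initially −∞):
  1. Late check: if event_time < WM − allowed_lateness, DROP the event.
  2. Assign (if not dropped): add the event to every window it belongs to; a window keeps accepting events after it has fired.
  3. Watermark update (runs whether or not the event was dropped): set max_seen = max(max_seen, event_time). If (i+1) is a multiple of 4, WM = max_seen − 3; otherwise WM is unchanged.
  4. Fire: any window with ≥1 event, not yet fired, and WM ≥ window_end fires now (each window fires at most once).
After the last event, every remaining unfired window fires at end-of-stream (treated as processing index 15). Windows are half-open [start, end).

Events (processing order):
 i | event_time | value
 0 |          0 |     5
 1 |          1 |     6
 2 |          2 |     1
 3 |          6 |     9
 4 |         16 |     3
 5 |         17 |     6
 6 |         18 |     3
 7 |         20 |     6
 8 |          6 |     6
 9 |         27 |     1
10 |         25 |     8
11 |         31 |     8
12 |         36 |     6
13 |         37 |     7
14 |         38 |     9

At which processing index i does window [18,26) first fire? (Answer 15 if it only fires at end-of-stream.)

11

i=0 t=0 v=5: → [0,8); WM=−∞
i=1 t=1 v=6: → [0,8); WM=−∞
i=2 t=2 v=1: → [0,8); WM=−∞
i=3 t=6 v=9: → [6,14),[3,11),[0,8); WM=3
i=4 t=16 v=3: → [15,23),[12,20),[9,17); WM=3
i=5 t=17 v=6: → [15,23),[12,20); WM=3
i=6 t=18 v=3: → [18,26),[15,23),[12,20); WM=3
i=7 t=20 v=6: → [18,26),[15,23); WM=17; [0,8) fires=21 [3,11) fires=9 [6,14) fires=9 [9,17) fires=3
i=8 t=6 v=6: DROP (t<17-4); WM=17
i=9 t=27 v=1: → [27,35),[24,32),[21,29); WM=17
i=10 t=25 v=8: → [24,32),[21,29),[18,26); WM=17
i=11 t=31 v=8: → [30,38),[27,35),[24,32); WM=28; [12,20) fires=12 [15,23) fires=18 [18,26) fires=17
i=12 t=36 v=6: → [36,44),[33,41),[30,38); WM=28
i=13 t=37 v=7: → [36,44),[33,41),[30,38); WM=28
i=14 t=38 v=9: → [36,44),[33,41); WM=28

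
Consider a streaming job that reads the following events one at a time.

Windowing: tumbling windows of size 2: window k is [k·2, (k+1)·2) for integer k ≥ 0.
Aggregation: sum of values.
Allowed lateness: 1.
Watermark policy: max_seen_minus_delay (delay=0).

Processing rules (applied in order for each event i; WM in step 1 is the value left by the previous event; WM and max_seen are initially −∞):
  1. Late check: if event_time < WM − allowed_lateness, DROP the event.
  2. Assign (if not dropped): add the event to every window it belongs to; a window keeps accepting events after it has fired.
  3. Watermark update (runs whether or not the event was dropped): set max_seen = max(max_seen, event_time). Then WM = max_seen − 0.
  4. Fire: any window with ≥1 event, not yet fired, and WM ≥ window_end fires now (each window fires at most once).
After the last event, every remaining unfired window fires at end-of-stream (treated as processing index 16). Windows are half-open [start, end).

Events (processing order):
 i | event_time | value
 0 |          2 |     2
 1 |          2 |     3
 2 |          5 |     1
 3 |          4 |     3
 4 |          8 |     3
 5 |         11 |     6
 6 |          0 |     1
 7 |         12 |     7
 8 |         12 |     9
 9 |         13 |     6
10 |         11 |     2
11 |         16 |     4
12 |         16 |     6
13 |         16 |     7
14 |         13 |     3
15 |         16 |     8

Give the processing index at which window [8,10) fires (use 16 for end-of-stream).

i=0 t=2 v=2: → [2,4); WM=2
i=1 t=2 v=3: → [2,4); WM=2
i=2 t=5 v=1: → [4,6); WM=5; [2,4) fires=5
i=3 t=4 v=3: → [4,6); WM=5
i=4 t=8 v=3: → [8,10); WM=8; [4,6) fires=4
i=5 t=11 v=6: → [10,12); WM=11; [8,10) fires=3
i=6 t=0 v=1: DROP (t<11-1); WM=11
i=7 t=12 v=7: → [12,14); WM=12; [10,12) fires=6
i=8 t=12 v=9: → [12,14); WM=12
i=9 t=13 v=6: → [12,14); WM=13
i=10 t=11 v=2: DROP (t<13-1); WM=13
i=11 t=16 v=4: → [16,18); WM=16; [12,14) fires=22
i=12 t=16 v=6: → [16,18); WM=16
i=13 t=16 v=7: → [16,18); WM=16
i=14 t=13 v=3: DROP (t<16-1); WM=16
i=15 t=16 v=8: → [16,18); WM=16

5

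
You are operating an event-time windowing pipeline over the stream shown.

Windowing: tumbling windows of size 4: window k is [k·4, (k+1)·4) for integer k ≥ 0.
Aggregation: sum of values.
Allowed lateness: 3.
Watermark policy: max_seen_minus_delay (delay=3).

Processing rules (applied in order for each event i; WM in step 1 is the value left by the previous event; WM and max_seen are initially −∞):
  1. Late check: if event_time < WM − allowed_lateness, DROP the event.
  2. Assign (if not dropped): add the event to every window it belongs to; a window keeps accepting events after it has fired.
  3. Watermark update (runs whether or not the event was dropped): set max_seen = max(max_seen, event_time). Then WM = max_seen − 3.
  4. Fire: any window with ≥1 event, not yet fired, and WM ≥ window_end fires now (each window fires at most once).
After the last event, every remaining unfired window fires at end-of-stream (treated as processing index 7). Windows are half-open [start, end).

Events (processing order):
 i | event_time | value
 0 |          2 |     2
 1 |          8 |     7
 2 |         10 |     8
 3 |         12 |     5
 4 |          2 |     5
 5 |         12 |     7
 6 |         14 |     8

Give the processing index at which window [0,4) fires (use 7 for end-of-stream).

1

i=0 t=2 v=2: → [0,4); WM=-1
i=1 t=8 v=7: → [8,12); WM=5; [0,4) fires=2
i=2 t=10 v=8: → [8,12); WM=7
i=3 t=12 v=5: → [12,16); WM=9
i=4 t=2 v=5: DROP (t<9-3); WM=9
i=5 t=12 v=7: → [12,16); WM=9
i=6 t=14 v=8: → [12,16); WM=11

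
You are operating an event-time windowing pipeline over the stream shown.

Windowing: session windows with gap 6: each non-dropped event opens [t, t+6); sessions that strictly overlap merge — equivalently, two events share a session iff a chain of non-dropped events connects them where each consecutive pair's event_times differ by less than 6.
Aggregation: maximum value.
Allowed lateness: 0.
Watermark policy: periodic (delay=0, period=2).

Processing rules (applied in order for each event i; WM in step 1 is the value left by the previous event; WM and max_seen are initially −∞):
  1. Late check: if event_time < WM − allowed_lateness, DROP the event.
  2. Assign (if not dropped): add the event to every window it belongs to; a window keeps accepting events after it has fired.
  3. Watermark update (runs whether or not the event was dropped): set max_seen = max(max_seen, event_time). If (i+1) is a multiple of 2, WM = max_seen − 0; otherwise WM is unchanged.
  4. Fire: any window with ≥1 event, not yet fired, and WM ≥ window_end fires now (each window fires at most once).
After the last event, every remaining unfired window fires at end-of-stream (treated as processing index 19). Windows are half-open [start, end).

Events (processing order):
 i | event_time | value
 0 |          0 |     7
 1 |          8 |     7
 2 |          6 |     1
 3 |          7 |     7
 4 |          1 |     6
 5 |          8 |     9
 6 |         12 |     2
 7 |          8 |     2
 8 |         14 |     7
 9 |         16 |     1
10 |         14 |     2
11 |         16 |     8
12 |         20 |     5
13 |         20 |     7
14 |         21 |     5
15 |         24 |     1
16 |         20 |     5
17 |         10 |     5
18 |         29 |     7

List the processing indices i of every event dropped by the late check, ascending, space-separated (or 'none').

2 3 4 10 16 17

i=0 t=0 v=7: → [0,6); WM=−∞
i=1 t=8 v=7: → [8,14); WM=8
i=2 t=6 v=1: DROP (t<8-0); WM=8
i=3 t=7 v=7: DROP (t<8-0); WM=8
i=4 t=1 v=6: DROP (t<8-0); WM=8
i=5 t=8 v=9: → [8,14); WM=8
i=6 t=12 v=2: → [8,18); WM=8
i=7 t=8 v=2: → [8,18); WM=12
i=8 t=14 v=7: → [8,20); WM=12
i=9 t=16 v=1: → [8,22); WM=16
i=10 t=14 v=2: DROP (t<16-0); WM=16
i=11 t=16 v=8: → [8,22); WM=16
i=12 t=20 v=5: → [8,26); WM=16
i=13 t=20 v=7: → [8,26); WM=20
i=14 t=21 v=5: → [8,27); WM=20
i=15 t=24 v=1: → [8,30); WM=24
i=16 t=20 v=5: DROP (t<24-0); WM=24
i=17 t=10 v=5: DROP (t<24-0); WM=24
i=18 t=29 v=7: → [8,35); WM=24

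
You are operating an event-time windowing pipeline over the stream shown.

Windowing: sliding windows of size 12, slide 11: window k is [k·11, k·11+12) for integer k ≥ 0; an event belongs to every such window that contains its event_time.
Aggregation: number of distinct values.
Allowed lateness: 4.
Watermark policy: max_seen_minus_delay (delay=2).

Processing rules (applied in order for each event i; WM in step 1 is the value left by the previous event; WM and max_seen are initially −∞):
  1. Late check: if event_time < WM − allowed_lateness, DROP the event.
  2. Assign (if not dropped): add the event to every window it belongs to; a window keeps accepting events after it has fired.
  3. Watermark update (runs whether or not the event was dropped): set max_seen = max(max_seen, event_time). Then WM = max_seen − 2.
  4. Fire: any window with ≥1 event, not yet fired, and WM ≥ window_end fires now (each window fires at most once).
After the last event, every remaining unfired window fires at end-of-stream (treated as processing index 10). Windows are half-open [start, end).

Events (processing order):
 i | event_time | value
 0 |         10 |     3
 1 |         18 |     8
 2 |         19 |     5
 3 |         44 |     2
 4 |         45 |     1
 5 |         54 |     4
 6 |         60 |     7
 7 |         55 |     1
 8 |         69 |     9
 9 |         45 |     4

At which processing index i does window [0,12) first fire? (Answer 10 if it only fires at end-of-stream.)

1

i=0 t=10 v=3: → [0,12); WM=8
i=1 t=18 v=8: → [11,23); WM=16; [0,12) fires=1
i=2 t=19 v=5: → [11,23); WM=17
i=3 t=44 v=2: → [44,56),[33,45); WM=42; [11,23) fires=2
i=4 t=45 v=1: → [44,56); WM=43
i=5 t=54 v=4: → [44,56); WM=52; [33,45) fires=1
i=6 t=60 v=7: → [55,67); WM=58; [44,56) fires=3
i=7 t=55 v=1: → [55,67),[44,56); WM=58
i=8 t=69 v=9: → [66,78); WM=67; [55,67) fires=2
i=9 t=45 v=4: DROP (t<67-4); WM=67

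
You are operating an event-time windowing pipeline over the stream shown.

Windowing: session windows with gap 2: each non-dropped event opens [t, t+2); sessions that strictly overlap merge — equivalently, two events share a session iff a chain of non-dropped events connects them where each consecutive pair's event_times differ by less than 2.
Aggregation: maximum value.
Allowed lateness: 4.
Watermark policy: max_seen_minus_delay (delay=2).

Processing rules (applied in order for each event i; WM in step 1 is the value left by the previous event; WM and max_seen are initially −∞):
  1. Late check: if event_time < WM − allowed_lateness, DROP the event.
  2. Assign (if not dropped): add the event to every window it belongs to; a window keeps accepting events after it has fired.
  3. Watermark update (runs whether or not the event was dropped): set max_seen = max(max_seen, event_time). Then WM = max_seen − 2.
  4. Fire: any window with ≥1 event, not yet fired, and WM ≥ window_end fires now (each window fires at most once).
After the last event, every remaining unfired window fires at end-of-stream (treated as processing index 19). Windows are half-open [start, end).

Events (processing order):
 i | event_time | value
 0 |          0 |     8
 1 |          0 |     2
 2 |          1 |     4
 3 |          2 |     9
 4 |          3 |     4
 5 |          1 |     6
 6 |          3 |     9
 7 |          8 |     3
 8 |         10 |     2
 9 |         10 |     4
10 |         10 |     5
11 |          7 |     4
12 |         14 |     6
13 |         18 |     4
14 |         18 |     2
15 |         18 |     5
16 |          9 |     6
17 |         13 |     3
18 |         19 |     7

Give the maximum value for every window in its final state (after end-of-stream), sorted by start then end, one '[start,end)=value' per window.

[0,5)=9 [7,10)=4 [10,12)=5 [13,16)=6 [18,21)=7

i=0 t=0 v=8: → [0,2); WM=-2
i=1 t=0 v=2: → [0,2); WM=-2
i=2 t=1 v=4: → [0,3); WM=-1
i=3 t=2 v=9: → [0,4); WM=0
i=4 t=3 v=4: → [0,5); WM=1
i=5 t=1 v=6: → [0,5); WM=1
i=6 t=3 v=9: → [0,5); WM=1
i=7 t=8 v=3: → [8,10); WM=6
i=8 t=10 v=2: → [10,12); WM=8
i=9 t=10 v=4: → [10,12); WM=8
i=10 t=10 v=5: → [10,12); WM=8
i=11 t=7 v=4: → [7,10); WM=8
i=12 t=14 v=6: → [14,16); WM=12
i=13 t=18 v=4: → [18,20); WM=16
i=14 t=18 v=2: → [18,20); WM=16
i=15 t=18 v=5: → [18,20); WM=16
i=16 t=9 v=6: DROP (t<16-4); WM=16
i=17 t=13 v=3: → [13,16); WM=16
i=18 t=19 v=7: → [18,21); WM=17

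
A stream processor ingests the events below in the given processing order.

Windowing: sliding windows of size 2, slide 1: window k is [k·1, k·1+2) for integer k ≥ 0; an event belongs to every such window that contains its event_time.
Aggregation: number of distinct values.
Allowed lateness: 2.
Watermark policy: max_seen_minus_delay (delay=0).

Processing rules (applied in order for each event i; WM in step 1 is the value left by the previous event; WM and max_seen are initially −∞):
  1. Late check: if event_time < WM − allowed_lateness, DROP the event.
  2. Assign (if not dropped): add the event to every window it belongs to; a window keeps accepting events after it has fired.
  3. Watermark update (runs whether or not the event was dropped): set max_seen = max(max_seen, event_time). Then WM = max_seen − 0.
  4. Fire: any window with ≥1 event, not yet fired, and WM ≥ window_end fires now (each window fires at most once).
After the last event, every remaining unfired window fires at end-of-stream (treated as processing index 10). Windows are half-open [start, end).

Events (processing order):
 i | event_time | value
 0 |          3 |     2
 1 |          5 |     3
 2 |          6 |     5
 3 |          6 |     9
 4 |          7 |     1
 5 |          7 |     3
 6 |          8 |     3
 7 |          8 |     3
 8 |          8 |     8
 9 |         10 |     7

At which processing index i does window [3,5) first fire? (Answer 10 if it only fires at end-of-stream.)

1

i=0 t=3 v=2: → [3,5),[2,4); WM=3
i=1 t=5 v=3: → [5,7),[4,6); WM=5; [2,4) fires=1 [3,5) fires=1
i=2 t=6 v=5: → [6,8),[5,7); WM=6; [4,6) fires=1
i=3 t=6 v=9: → [6,8),[5,7); WM=6
i=4 t=7 v=1: → [7,9),[6,8); WM=7; [5,7) fires=3
i=5 t=7 v=3: → [7,9),[6,8); WM=7
i=6 t=8 v=3: → [8,10),[7,9); WM=8; [6,8) fires=4
i=7 t=8 v=3: → [8,10),[7,9); WM=8
i=8 t=8 v=8: → [8,10),[7,9); WM=8
i=9 t=10 v=7: → [10,12),[9,11); WM=10; [7,9) fires=3 [8,10) fires=2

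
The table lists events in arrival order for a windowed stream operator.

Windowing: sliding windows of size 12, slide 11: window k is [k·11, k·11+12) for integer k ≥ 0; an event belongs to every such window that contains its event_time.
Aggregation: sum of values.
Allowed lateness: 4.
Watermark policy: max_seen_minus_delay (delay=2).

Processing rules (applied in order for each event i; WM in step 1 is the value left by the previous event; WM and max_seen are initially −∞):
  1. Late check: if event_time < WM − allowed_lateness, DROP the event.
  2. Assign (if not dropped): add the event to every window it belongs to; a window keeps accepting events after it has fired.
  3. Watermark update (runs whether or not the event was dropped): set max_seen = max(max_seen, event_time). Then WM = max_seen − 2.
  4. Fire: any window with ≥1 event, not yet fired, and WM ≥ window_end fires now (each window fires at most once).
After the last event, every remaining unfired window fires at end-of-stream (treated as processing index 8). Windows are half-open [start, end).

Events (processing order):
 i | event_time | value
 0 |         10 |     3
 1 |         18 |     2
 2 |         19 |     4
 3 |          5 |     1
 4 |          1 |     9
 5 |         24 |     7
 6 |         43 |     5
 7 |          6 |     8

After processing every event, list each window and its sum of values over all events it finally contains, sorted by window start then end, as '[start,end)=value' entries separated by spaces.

[0,12)=3 [11,23)=6 [22,34)=7 [33,45)=5

i=0 t=10 v=3: → [0,12); WM=8
i=1 t=18 v=2: → [11,23); WM=16; [0,12) fires=3
i=2 t=19 v=4: → [11,23); WM=17
i=3 t=5 v=1: DROP (t<17-4); WM=17
i=4 t=1 v=9: DROP (t<17-4); WM=17
i=5 t=24 v=7: → [22,34); WM=22
i=6 t=43 v=5: → [33,45); WM=41; [11,23) fires=6 [22,34) fires=7
i=7 t=6 v=8: DROP (t<41-4); WM=41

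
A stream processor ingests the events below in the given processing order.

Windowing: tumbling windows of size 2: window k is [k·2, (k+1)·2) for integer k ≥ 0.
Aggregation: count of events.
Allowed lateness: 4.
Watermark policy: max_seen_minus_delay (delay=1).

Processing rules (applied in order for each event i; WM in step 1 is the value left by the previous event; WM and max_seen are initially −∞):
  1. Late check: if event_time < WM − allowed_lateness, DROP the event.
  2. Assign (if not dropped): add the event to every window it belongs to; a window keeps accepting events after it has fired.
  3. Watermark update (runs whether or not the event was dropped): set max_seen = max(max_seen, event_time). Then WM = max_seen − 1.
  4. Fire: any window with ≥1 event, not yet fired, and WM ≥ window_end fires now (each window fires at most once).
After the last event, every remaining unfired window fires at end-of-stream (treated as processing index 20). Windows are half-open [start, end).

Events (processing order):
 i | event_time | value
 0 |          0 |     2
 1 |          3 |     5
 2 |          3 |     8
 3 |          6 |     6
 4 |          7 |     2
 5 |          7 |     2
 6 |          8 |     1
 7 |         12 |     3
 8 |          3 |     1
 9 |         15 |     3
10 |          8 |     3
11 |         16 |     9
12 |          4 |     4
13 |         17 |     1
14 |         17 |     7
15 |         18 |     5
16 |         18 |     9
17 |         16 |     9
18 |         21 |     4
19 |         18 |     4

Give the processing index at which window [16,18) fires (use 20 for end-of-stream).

i=0 t=0 v=2: → [0,2); WM=-1
i=1 t=3 v=5: → [2,4); WM=2; [0,2) fires=1
i=2 t=3 v=8: → [2,4); WM=2
i=3 t=6 v=6: → [6,8); WM=5; [2,4) fires=2
i=4 t=7 v=2: → [6,8); WM=6
i=5 t=7 v=2: → [6,8); WM=6
i=6 t=8 v=1: → [8,10); WM=7
i=7 t=12 v=3: → [12,14); WM=11; [6,8) fires=3 [8,10) fires=1
i=8 t=3 v=1: DROP (t<11-4); WM=11
i=9 t=15 v=3: → [14,16); WM=14; [12,14) fires=1
i=10 t=8 v=3: DROP (t<14-4); WM=14
i=11 t=16 v=9: → [16,18); WM=15
i=12 t=4 v=4: DROP (t<15-4); WM=15
i=13 t=17 v=1: → [16,18); WM=16; [14,16) fires=1
i=14 t=17 v=7: → [16,18); WM=16
i=15 t=18 v=5: → [18,20); WM=17
i=16 t=18 v=9: → [18,20); WM=17
i=17 t=16 v=9: → [16,18); WM=17
i=18 t=21 v=4: → [20,22); WM=20; [16,18) fires=4 [18,20) fires=2
i=19 t=18 v=4: → [18,20); WM=20

18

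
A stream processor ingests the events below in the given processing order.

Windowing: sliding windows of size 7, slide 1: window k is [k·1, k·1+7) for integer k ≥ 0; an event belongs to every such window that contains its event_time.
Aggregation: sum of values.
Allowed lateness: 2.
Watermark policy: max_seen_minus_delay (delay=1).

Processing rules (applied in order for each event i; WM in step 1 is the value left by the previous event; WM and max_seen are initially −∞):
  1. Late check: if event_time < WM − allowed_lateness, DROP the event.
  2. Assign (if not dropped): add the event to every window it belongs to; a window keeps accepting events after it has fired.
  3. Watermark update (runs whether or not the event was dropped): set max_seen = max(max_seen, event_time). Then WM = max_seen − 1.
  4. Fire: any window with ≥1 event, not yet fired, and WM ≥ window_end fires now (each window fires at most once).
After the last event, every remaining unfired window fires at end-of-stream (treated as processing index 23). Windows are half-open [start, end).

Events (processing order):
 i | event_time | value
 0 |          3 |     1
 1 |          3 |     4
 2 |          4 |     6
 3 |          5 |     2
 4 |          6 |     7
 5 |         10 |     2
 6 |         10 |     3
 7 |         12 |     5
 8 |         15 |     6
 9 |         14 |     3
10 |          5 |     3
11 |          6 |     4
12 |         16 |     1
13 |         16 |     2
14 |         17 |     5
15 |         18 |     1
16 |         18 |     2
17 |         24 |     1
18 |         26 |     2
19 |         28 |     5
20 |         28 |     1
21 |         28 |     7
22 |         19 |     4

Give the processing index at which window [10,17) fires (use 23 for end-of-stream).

i=0 t=3 v=1: → [3,10),[2,9),[1,8),[0,7); WM=2
i=1 t=3 v=4: → [3,10),[2,9),[1,8),[0,7); WM=2
i=2 t=4 v=6: → [4,11),[3,10),[2,9),[1,8),[0,7); WM=3
i=3 t=5 v=2: → [5,12),[4,11),[3,10),[2,9),[1,8),[0,7); WM=4
i=4 t=6 v=7: → [6,13),[5,12),[4,11),[3,10),[2,9),[1,8),[0,7); WM=5
i=5 t=10 v=2: → [10,17),[9,16),[8,15),[7,14),[6,13),[5,12),[4,11); WM=9; [0,7) fires=20 [1,8) fires=20 [2,9) fires=20
i=6 t=10 v=3: → [10,17),[9,16),[8,15),[7,14),[6,13),[5,12),[4,11); WM=9
i=7 t=12 v=5: → [12,19),[11,18),[10,17),[9,16),[8,15),[7,14),[6,13); WM=11; [3,10) fires=20 [4,11) fires=20
i=8 t=15 v=6: → [15,22),[14,21),[13,20),[12,19),[11,18),[10,17),[9,16); WM=14; [5,12) fires=14 [6,13) fires=17 [7,14) fires=10
i=9 t=14 v=3: → [14,21),[13,20),[12,19),[11,18),[10,17),[9,16),[8,15); WM=14
i=10 t=5 v=3: DROP (t<14-2); WM=14
i=11 t=6 v=4: DROP (t<14-2); WM=14
i=12 t=16 v=1: → [16,23),[15,22),[14,21),[13,20),[12,19),[11,18),[10,17); WM=15; [8,15) fires=13
i=13 t=16 v=2: → [16,23),[15,22),[14,21),[13,20),[12,19),[11,18),[10,17); WM=15
i=14 t=17 v=5: → [17,24),[16,23),[15,22),[14,21),[13,20),[12,19),[11,18); WM=16; [9,16) fires=19
i=15 t=18 v=1: → [18,25),[17,24),[16,23),[15,22),[14,21),[13,20),[12,19); WM=17; [10,17) fires=22
i=16 t=18 v=2: → [18,25),[17,24),[16,23),[15,22),[14,21),[13,20),[12,19); WM=17
i=17 t=24 v=1: → [24,31),[23,30),[22,29),[21,28),[20,27),[19,26),[18,25); WM=23; [11,18) fires=22 [12,19) fires=25 [13,20) fires=20 [14,21) fires=20 [15,22) fires=17 [16,23) fires=11
i=18 t=26 v=2: → [26,33),[25,32),[24,31),[23,30),[22,29),[21,28),[20,27); WM=25; [17,24) fires=8 [18,25) fires=4
i=19 t=28 v=5: → [28,35),[27,34),[26,33),[25,32),[24,31),[23,30),[22,29); WM=27; [19,26) fires=1 [20,27) fires=3
i=20 t=28 v=1: → [28,35),[27,34),[26,33),[25,32),[24,31),[23,30),[22,29); WM=27
i=21 t=28 v=7: → [28,35),[27,34),[26,33),[25,32),[24,31),[23,30),[22,29); WM=27
i=22 t=19 v=4: DROP (t<27-2); WM=27

15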